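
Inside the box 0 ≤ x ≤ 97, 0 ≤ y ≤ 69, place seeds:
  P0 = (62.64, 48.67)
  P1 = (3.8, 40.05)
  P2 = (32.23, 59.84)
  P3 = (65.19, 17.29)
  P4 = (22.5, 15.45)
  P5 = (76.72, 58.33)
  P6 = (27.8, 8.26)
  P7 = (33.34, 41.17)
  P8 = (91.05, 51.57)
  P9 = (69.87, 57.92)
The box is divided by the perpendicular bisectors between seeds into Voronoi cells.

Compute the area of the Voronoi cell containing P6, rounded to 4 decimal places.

Area of P6's cell: 508.1734

1. box [0,97]×[0,69]: [(0, 0) (97, 0) (97, 69) (0, 69)]
2. ⊥bis P6·P0 via (45.22,28.465): [(0, 67.452) (0, 0) (78.2358, 0)]  |A|=2638.5809
3. ⊥bis P6·P1 via (15.8,24.155): [(34.1505, 38.0088) (0, 12.2267) (0, 0) (78.2358, 0)]  |A|=1695.5967
4. ⊥bis P6·P2 via (30.015,34.05): [(39.7077, 33.2175) (29.02, 34.1355) (0, 12.2267) (0, 0) (78.2358, 0)]  |A|=1672.5437
5. ⊥bis P6·P3 via (46.495,12.775): [(42.0445, 31.2028) (39.7077, 33.2175) (29.02, 34.1355) (0, 12.2267) (0, 0) (49.5803, 0)]  |A|=1225.4778
6. ⊥bis P6·P4 via (25.15,11.855): [(43.4579, 25.3504) (9.0675, 0) (49.5803, 0)]  |A|=513.5083
7. ⊥bis P6·P5 via (52.26,33.295): [(43.4579, 25.3504) (9.0675, 0) (49.5803, 0)]  |A|=513.5083
8. ⊥bis P6·P7 via (30.57,24.715): [(44.1641, 22.4266) (40.3602, 23.0669) (9.0675, 0) (49.5803, 0)]  |A|=508.1734
9. ⊥bis P6·P8 via (59.425,29.915): [(44.1641, 22.4266) (40.3602, 23.0669) (9.0675, 0) (49.5803, 0)]  |A|=508.1734
10. ⊥bis P6·P9 via (48.835,33.09): [(44.1641, 22.4266) (40.3602, 23.0669) (9.0675, 0) (49.5803, 0)]  |A|=508.1734
11. canonical 4-gon: [(44.1641, 22.4266) (40.3602, 23.0669) (9.0675, 0) (49.5803, 0)]
12. shoelace: 508.1734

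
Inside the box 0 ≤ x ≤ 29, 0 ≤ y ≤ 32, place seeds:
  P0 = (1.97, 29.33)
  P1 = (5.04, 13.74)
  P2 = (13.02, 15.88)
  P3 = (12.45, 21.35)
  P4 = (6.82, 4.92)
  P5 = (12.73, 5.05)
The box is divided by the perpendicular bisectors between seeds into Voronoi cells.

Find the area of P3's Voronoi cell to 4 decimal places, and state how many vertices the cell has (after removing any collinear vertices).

1. box [0,29]×[0,32]: [(0, 0) (29, 0) (29, 32) (0, 32)]
2. ⊥bis P3·P0 via (7.21,25.34): [(0, 15.8712) (0, 0) (29, 0) (29, 32) (12.2813, 32)]  |A|=828.9592
3. ⊥bis P3·P1 via (8.745,17.545): [(4.4552, 21.7221) (26.7635, 0) (29, 0) (29, 32) (12.2813, 32)]  |A|=502.9245
4. ⊥bis P3·P2 via (12.735,18.615): [(4.4552, 21.7221) (8.1381, 18.136) (29, 20.3099) (29, 32) (12.2813, 32)]  |A|=270.7926
5. ⊥bis P3·P4 via (9.635,13.135): [(4.4552, 21.7221) (8.1381, 18.136) (29, 20.3099) (29, 32) (12.2813, 32)]  |A|=270.7926
6. ⊥bis P3·P5 via (12.59,13.2): [(4.4552, 21.7221) (8.1381, 18.136) (29, 20.3099) (29, 32) (12.2813, 32)]  |A|=270.7926
7. canonical 5-gon: [(4.4552, 21.7221) (8.1381, 18.136) (29, 20.3099) (29, 32) (12.2813, 32)]
8. shoelace: 270.7926

Area of P3's cell: 270.7926 (5 vertices)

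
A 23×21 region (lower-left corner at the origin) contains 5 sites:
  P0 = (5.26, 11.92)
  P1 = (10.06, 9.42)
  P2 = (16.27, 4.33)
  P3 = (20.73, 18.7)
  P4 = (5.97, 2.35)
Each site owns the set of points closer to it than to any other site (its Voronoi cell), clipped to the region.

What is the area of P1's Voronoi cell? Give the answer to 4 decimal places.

1. box [0,23]×[0,21]: [(0, 0) (23, 0) (23, 21) (0, 21)]
2. ⊥bis P1·P0 via (7.66,10.67): [(2.1027, 0) (23, 0) (23, 21) (13.0402, 21)]  |A|=323.9994
3. ⊥bis P1·P2 via (13.165,6.875): [(2.1027, 0) (7.5299, 0) (23, 18.8741) (23, 21) (13.0402, 21)]  |A|=178.0077
4. ⊥bis P1·P3 via (15.395,14.06): [(11.6614, 18.3528) (2.1027, 0) (7.5299, 0) (17.2788, 11.894)]  |A|=114.6917
5. ⊥bis P1·P4 via (8.015,5.885): [(11.6614, 18.3528) (5.827, 7.1507) (10.9581, 4.1824) (17.2788, 11.894)]  |A|=79.4695
6. canonical 4-gon: [(11.6614, 18.3528) (5.827, 7.1507) (10.9581, 4.1824) (17.2788, 11.894)]
7. shoelace: 79.4695

Area of P1's cell: 79.4695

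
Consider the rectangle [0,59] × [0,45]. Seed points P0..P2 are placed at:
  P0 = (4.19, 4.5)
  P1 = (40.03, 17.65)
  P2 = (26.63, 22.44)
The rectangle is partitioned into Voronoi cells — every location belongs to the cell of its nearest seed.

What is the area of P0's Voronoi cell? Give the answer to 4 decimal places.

Area of P0's cell: 428.6174

1. box [0,59]×[0,45]: [(0, 0) (59, 0) (59, 45) (0, 45)]
2. ⊥bis P0·P1 via (22.11,11.075): [(0, 0) (26.1735, 0) (9.6626, 45) (0, 45)]  |A|=806.3132
3. ⊥bis P0·P2 via (15.41,13.47): [(0, 32.7454) (0, 0) (26.1735, 0) (26.169, 0.0122)]  |A|=428.6174
4. canonical 4-gon: [(0, 32.7454) (0, 0) (26.1735, 0) (26.169, 0.0122)]
5. shoelace: 428.6174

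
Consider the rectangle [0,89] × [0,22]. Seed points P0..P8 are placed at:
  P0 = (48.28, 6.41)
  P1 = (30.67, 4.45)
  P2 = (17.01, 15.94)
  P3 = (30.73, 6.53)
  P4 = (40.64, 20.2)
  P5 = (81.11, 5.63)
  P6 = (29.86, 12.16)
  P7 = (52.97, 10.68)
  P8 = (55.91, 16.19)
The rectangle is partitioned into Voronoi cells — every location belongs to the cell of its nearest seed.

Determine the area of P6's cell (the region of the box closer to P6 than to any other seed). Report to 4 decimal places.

Area of P6's cell: 146.7689

1. box [0,89]×[0,22]: [(0, 0) (89, 0) (89, 22) (0, 22)]
2. ⊥bis P6·P0 via (39.07,9.285): [(0, 0) (36.1716, 0) (43.0391, 22) (0, 22)]  |A|=871.3178
3. ⊥bis P6·P1 via (30.265,8.305): [(0, 5.1254) (39.0523, 9.2282) (43.0391, 22) (0, 22)]  |A|=604.3395
4. ⊥bis P6·P2 via (23.435,14.05): [(21.4733, 7.3814) (39.0523, 9.2282) (43.0391, 22) (25.7736, 22)]  |A|=234.7752
5. ⊥bis P6·P3 via (30.295,9.345): [(21.6584, 8.0104) (39.5344, 10.7728) (43.0391, 22) (25.7736, 22)]  |A|=216.2777
6. ⊥bis P6·P4 via (35.25,16.18): [(21.6584, 8.0104) (39.3089, 10.7379) (30.9093, 22) (25.7736, 22)]  |A|=146.7689
7. ⊥bis P6·P5 via (55.485,8.895): [(21.6584, 8.0104) (39.3089, 10.7379) (30.9093, 22) (25.7736, 22)]  |A|=146.7689
8. ⊥bis P6·P7 via (41.415,11.42): [(21.6584, 8.0104) (39.3089, 10.7379) (30.9093, 22) (25.7736, 22)]  |A|=146.7689
9. ⊥bis P6·P8 via (42.885,14.175): [(21.6584, 8.0104) (39.3089, 10.7379) (30.9093, 22) (25.7736, 22)]  |A|=146.7689
10. canonical 4-gon: [(21.6584, 8.0104) (39.3089, 10.7379) (30.9093, 22) (25.7736, 22)]
11. shoelace: 146.7689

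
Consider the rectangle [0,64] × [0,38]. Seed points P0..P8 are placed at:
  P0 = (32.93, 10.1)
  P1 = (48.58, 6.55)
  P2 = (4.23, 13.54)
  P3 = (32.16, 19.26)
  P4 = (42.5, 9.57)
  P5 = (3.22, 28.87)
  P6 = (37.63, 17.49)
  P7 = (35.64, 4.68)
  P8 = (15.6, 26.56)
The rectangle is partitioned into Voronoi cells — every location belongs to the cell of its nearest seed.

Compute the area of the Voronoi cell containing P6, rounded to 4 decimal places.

1. box [0,64]×[0,38]: [(0, 0) (64, 0) (64, 38) (0, 38)]
2. ⊥bis P6·P0 via (35.28,13.795): [(0, 36.2329) (56.9704, 0) (64, 0) (64, 38) (0, 38)]  |A|=1399.8983
3. ⊥bis P6·P1 via (43.105,12.02): [(0, 36.2329) (41.1491, 10.0623) (64, 32.9341) (64, 38) (0, 38)]  |A|=988.2443
4. ⊥bis P6·P2 via (20.93,15.515): [(19.9828, 23.5239) (41.1491, 10.0623) (64, 32.9341) (64, 38) (18.2708, 38)]  |A|=838.3432
5. ⊥bis P6·P3 via (34.895,18.375): [(33.7316, 14.7798) (41.1491, 10.0623) (64, 32.9341) (64, 38) (41.2453, 38)]  |A|=479.5772
6. ⊥bis P6·P4 via (40.065,13.53): [(33.7316, 14.7798) (37.844, 12.1643) (51.8593, 20.7823) (64, 32.9341) (64, 38) (41.2453, 38)]  |A|=450.6054
7. ⊥bis P6·P5 via (20.425,23.18): [(33.7316, 14.7798) (37.844, 12.1643) (51.8593, 20.7823) (64, 32.9341) (64, 38) (41.2453, 38)]  |A|=450.6054
8. ⊥bis P6·P7 via (36.635,11.085): [(33.7316, 14.7798) (37.844, 12.1643) (51.8593, 20.7823) (64, 32.9341) (64, 38) (41.2453, 38)]  |A|=450.6054
9. ⊥bis P6·P8 via (26.615,22.025): [(33.7316, 14.7798) (37.844, 12.1643) (51.8593, 20.7823) (64, 32.9341) (64, 38) (41.2453, 38)]  |A|=450.6054
10. canonical 6-gon: [(33.7316, 14.7798) (37.844, 12.1643) (51.8593, 20.7823) (64, 32.9341) (64, 38) (41.2453, 38)]
11. shoelace: 450.6054

Area of P6's cell: 450.6054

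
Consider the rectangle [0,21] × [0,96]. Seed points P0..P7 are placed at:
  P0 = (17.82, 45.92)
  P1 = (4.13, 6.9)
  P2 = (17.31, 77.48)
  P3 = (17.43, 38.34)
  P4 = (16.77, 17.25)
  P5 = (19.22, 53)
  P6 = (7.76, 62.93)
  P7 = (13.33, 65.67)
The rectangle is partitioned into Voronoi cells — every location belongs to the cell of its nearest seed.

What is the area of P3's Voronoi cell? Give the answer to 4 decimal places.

Area of P3's cell: 304.3960

1. box [0,21]×[0,96]: [(0, 0) (21, 0) (21, 96) (0, 96)]
2. ⊥bis P3·P0 via (17.625,42.13): [(0, 43.0368) (0, 0) (21, 0) (21, 41.9564)]  |A|=892.4284
3. ⊥bis P3·P1 via (10.78,22.62): [(0, 43.0368) (0, 27.1802) (21, 18.2967) (21, 41.9564)]  |A|=414.921
4. ⊥bis P3·P2 via (17.37,57.91): [(0, 43.0368) (0, 27.1802) (21, 18.2967) (21, 41.9564)]  |A|=414.921
5. ⊥bis P3·P4 via (17.1,27.795): [(0, 43.0368) (0, 28.3301) (21, 27.673) (21, 41.9564)]  |A|=304.396
6. ⊥bis P3·P5 via (18.325,45.67): [(0, 43.0368) (0, 28.3301) (21, 27.673) (21, 41.9564)]  |A|=304.396
7. ⊥bis P3·P6 via (12.595,50.635): [(0, 43.0368) (0, 28.3301) (21, 27.673) (21, 41.9564)]  |A|=304.396
8. ⊥bis P3·P7 via (15.38,52.005): [(0, 43.0368) (0, 28.3301) (21, 27.673) (21, 41.9564)]  |A|=304.396
9. canonical 4-gon: [(0, 43.0368) (0, 28.3301) (21, 27.673) (21, 41.9564)]
10. shoelace: 304.396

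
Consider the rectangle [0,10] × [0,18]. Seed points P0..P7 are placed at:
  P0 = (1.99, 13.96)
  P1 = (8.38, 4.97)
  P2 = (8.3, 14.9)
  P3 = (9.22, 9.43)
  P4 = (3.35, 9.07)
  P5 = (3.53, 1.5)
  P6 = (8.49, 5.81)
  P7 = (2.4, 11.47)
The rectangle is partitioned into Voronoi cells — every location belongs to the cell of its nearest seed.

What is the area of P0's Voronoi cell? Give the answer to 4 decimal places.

1. box [0,10]×[0,18]: [(0, 0) (10, 0) (10, 18) (0, 18)]
2. ⊥bis P0·P1 via (5.185,9.465): [(0, 5.7796) (10, 12.8875) (10, 18) (0, 18)]  |A|=86.665
3. ⊥bis P0·P2 via (5.145,14.43): [(0, 5.7796) (5.8176, 9.9147) (4.6132, 18) (0, 18)]  |A|=54.1966
4. ⊥bis P0·P3 via (5.605,11.695): [(0, 5.7796) (3.4231, 8.2127) (5.5625, 11.6272) (4.6132, 18) (0, 18)]  |A|=51.9292
5. ⊥bis P0·P4 via (2.67,11.515): [(0, 10.7724) (5.4635, 12.2919) (4.6132, 18) (0, 18)]  |A|=32.9101
6. ⊥bis P0·P5 via (2.76,7.73): [(0, 10.7724) (5.4635, 12.2919) (4.6132, 18) (0, 18)]  |A|=32.9101
7. ⊥bis P0·P6 via (5.24,9.885): [(0, 10.7724) (5.4635, 12.2919) (4.6132, 18) (0, 18)]  |A|=32.9101
8. ⊥bis P0·P7 via (2.195,12.715): [(0, 12.3536) (5.3237, 13.2302) (4.6132, 18) (0, 18)]  |A|=26.0321
9. canonical 4-gon: [(0, 12.3536) (5.3237, 13.2302) (4.6132, 18) (0, 18)]
10. shoelace: 26.0321

Area of P0's cell: 26.0321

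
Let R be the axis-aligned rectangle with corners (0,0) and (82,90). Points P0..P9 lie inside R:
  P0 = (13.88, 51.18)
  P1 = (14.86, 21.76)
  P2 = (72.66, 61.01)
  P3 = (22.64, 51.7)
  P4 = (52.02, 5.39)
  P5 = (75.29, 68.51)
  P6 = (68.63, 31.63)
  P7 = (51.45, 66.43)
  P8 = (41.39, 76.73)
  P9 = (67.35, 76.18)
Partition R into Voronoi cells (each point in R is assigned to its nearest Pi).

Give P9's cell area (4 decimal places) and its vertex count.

1. box [0,82]×[0,90]: [(0, 0) (82, 0) (82, 90) (0, 90)]
2. ⊥bis P9·P0 via (40.615,63.68): [(70.3887, 0) (82, 0) (82, 90) (28.309, 90)]  |A|=2938.6017
3. ⊥bis P9·P1 via (41.105,48.97): [(52.7395, 37.7481) (82, 9.5253) (82, 90) (28.309, 90)]  |A|=2580.0915
4. ⊥bis P9·P2 via (70.005,68.595): [(42.7736, 59.0631) (82, 72.7936) (82, 90) (28.309, 90)]  |A|=1167.9868
5. ⊥bis P9·P3 via (44.995,63.94): [(46.8785, 60.5) (82, 72.7936) (82, 90) (30.7264, 90)]  |A|=1058.4427
6. ⊥bis P9·P4 via (59.685,40.785): [(46.8785, 60.5) (82, 72.7936) (82, 90) (30.7264, 90)]  |A|=1058.4427
7. ⊥bis P9·P5 via (71.32,72.345): [(46.8785, 60.5) (66.5187, 67.3747) (82, 83.401) (82, 90) (30.7264, 90)]  |A|=976.3351
8. ⊥bis P9·P6 via (67.99,53.905): [(46.8785, 60.5) (66.5187, 67.3747) (82, 83.401) (82, 90) (30.7264, 90)]  |A|=976.3351
9. ⊥bis P9·P7 via (59.4,71.305): [(62.6422, 66.0178) (66.5187, 67.3747) (82, 83.401) (82, 90) (47.9361, 90)]  |A|=492.8957
10. ⊥bis P9·P8 via (54.37,76.455): [(54.4325, 79.4058) (62.6422, 66.0178) (66.5187, 67.3747) (82, 83.401) (82, 90) (54.657, 90)]  |A|=457.2945
11. canonical 6-gon: [(54.4325, 79.4058) (62.6422, 66.0178) (66.5187, 67.3747) (82, 83.401) (82, 90) (54.657, 90)]
12. shoelace: 457.2945

Area of P9's cell: 457.2945 (6 vertices)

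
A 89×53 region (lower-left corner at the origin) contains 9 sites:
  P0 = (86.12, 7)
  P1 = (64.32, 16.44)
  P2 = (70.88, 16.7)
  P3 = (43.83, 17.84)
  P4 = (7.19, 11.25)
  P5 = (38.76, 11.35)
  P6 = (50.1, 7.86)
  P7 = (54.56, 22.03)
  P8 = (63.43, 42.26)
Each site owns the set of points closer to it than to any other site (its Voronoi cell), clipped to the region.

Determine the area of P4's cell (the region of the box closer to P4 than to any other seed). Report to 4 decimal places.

1. box [0,89]×[0,53]: [(0, 0) (89, 0) (89, 53) (0, 53)]
2. ⊥bis P4·P0 via (46.655,9.125): [(0, 0) (46.1637, 0) (49.0175, 53) (0, 53)]  |A|=2522.2997
3. ⊥bis P4·P1 via (35.755,13.845): [(0, 0) (37.0128, 0) (32.1979, 53) (0, 53)]  |A|=1834.0836
4. ⊥bis P4·P2 via (39.035,13.975): [(0, 0) (37.0128, 0) (32.1979, 53) (0, 53)]  |A|=1834.0836
5. ⊥bis P4·P3 via (25.51,14.545): [(0, 0) (28.126, 0) (18.5936, 53) (0, 53)]  |A|=1238.0692
6. ⊥bis P4·P5 via (22.975,11.3): [(0, 0) (23.0108, 0) (22.9191, 28.9503) (18.5936, 53) (0, 53)]  |A|=1164.0253
7. ⊥bis P4·P6 via (28.645,9.555): [(0, 0) (23.0108, 0) (22.9191, 28.9503) (18.5936, 53) (0, 53)]  |A|=1164.0253
8. ⊥bis P4·P7 via (30.875,16.64): [(0, 0) (23.0108, 0) (22.9191, 28.9503) (18.5936, 53) (0, 53)]  |A|=1164.0253
9. ⊥bis P4·P8 via (35.31,26.755): [(0, 0) (23.0108, 0) (22.9191, 28.9503) (18.5936, 53) (0, 53)]  |A|=1164.0253
10. canonical 5-gon: [(0, 0) (23.0108, 0) (22.9191, 28.9503) (18.5936, 53) (0, 53)]
11. shoelace: 1164.0253

Area of P4's cell: 1164.0253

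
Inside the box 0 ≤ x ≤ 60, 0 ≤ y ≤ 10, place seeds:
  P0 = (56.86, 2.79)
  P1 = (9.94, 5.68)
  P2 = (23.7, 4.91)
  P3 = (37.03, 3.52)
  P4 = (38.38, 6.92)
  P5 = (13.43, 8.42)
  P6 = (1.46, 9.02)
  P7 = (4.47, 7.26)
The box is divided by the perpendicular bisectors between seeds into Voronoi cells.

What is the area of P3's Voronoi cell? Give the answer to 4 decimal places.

1. box [0,60]×[0,10]: [(0, 0) (60, 0) (60, 10) (0, 10)]
2. ⊥bis P3·P0 via (46.945,3.155): [(0, 0) (46.8289, 0) (47.197, 10) (0, 10)]  |A|=470.1292
3. ⊥bis P3·P1 via (23.485,4.6): [(23.1182, 0) (46.8289, 0) (47.197, 10) (23.9156, 10)]  |A|=234.9603
4. ⊥bis P3·P2 via (30.365,4.215): [(29.9255, 0) (46.8289, 0) (47.197, 10) (30.9682, 10)]  |A|=165.6606
5. ⊥bis P3·P4 via (37.705,5.22): [(30.7575, 7.9786) (29.9255, 0) (46.8289, 0) (46.8868, 1.5743)]  |A|=80.3142
6. ⊥bis P3·P5 via (25.23,5.97): [(30.7575, 7.9786) (29.9255, 0) (46.8289, 0) (46.8868, 1.5743)]  |A|=80.3142
7. ⊥bis P3·P6 via (19.245,6.27): [(30.7575, 7.9786) (29.9255, 0) (46.8289, 0) (46.8868, 1.5743)]  |A|=80.3142
8. ⊥bis P3·P7 via (20.75,5.39): [(30.7575, 7.9786) (29.9255, 0) (46.8289, 0) (46.8868, 1.5743)]  |A|=80.3142
9. canonical 4-gon: [(30.7575, 7.9786) (29.9255, 0) (46.8289, 0) (46.8868, 1.5743)]
10. shoelace: 80.3142

Area of P3's cell: 80.3142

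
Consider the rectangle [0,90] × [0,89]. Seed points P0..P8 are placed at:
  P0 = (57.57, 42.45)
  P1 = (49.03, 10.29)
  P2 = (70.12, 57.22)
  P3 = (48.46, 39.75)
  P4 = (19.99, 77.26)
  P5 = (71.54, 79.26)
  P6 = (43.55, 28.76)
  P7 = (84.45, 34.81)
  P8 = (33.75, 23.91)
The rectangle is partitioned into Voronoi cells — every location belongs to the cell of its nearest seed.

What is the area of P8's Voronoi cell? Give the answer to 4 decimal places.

1. box [0,90]×[0,89]: [(0, 0) (90, 0) (90, 89) (0, 89)]
2. ⊥bis P8·P0 via (45.66,33.18): [(0, 0) (71.4852, 0) (2.2132, 89) (0, 89)]  |A|=3279.5805
3. ⊥bis P8·P1 via (41.39,17.1): [(0, 0) (26.1477, 0) (50.351, 27.1531) (2.2132, 89) (0, 89)]  |A|=2664.0532
4. ⊥bis P8·P2 via (51.935,40.565): [(0, 0) (26.1477, 0) (50.351, 27.1531) (2.2132, 89) (0, 89)]  |A|=2664.0532
5. ⊥bis P8·P3 via (41.105,31.83): [(0, 70.0026) (0, 0) (26.1477, 0) (48.4444, 25.0142)]  |A|=2022.6497
6. ⊥bis P8·P4 via (26.87,50.585): [(22.2049, 49.3818) (0, 43.6547) (0, 0) (26.1477, 0) (48.4444, 25.0142)]  |A|=1730.1229
7. ⊥bis P8·P5 via (52.645,51.585): [(22.2049, 49.3818) (0, 43.6547) (0, 0) (26.1477, 0) (48.4444, 25.0142)]  |A|=1730.1229
8. ⊥bis P8·P6 via (38.65,26.335): [(31.5299, 40.722) (22.2049, 49.3818) (0, 43.6547) (0, 0) (26.1477, 0) (42.5669, 18.4204)]  |A|=1628.1962
9. ⊥bis P8·P7 via (59.1,29.36): [(31.5299, 40.722) (22.2049, 49.3818) (0, 43.6547) (0, 0) (26.1477, 0) (42.5669, 18.4204)]  |A|=1628.1962
10. canonical 6-gon: [(31.5299, 40.722) (22.2049, 49.3818) (0, 43.6547) (0, 0) (26.1477, 0) (42.5669, 18.4204)]
11. shoelace: 1628.1962

Area of P8's cell: 1628.1962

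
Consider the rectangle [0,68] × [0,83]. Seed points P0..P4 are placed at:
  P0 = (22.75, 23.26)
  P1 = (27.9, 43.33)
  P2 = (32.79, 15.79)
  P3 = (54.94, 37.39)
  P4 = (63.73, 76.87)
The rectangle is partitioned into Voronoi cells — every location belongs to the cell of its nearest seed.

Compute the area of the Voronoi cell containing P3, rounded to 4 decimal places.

Area of P3's cell: 1100.9703

1. box [0,68]×[0,83]: [(0, 0) (68, 0) (68, 83) (0, 83)]
2. ⊥bis P3·P0 via (38.845,30.325): [(52.1563, 0) (68, 0) (68, 83) (15.723, 83)]  |A|=2827.0078
3. ⊥bis P3·P1 via (41.42,40.36): [(39.092, 29.7624) (52.1563, 0) (68, 0) (68, 83) (50.7869, 83)]  |A|=1893.6473
4. ⊥bis P3·P2 via (43.865,26.59): [(39.4007, 31.1679) (68, 1.8405) (68, 83) (50.7869, 83)]  |A|=1606.6463
5. ⊥bis P3·P4 via (59.335,57.13): [(45.7675, 60.1507) (39.4007, 31.1679) (68, 1.8405) (68, 55.2008)]  |A|=1100.9703
6. canonical 4-gon: [(45.7675, 60.1507) (39.4007, 31.1679) (68, 1.8405) (68, 55.2008)]
7. shoelace: 1100.9703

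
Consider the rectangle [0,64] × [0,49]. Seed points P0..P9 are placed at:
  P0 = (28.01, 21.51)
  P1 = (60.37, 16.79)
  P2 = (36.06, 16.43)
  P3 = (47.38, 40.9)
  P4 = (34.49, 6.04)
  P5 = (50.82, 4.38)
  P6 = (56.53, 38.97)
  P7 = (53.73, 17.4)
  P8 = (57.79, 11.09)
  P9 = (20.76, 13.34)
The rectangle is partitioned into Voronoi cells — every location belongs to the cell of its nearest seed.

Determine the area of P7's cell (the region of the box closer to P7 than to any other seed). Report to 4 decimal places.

1. box [0,64]×[0,49]: [(0, 0) (64, 0) (64, 49) (0, 49)]
2. ⊥bis P7·P0 via (40.87,19.455): [(37.7611, 0) (64, 0) (64, 49) (45.5912, 49)]  |A|=1093.8672
3. ⊥bis P7·P1 via (57.05,17.095): [(37.7611, 0) (55.4795, 0) (59.981, 49) (45.5912, 49)]  |A|=786.6508
4. ⊥bis P7·P2 via (44.895,16.915): [(43.7621, 37.5532) (45.8236, 0) (55.4795, 0) (59.981, 49) (45.5912, 49)]  |A|=635.2659
5. ⊥bis P7·P3 via (50.555,29.15): [(44.3159, 27.4641) (45.8236, 0) (55.4795, 0) (58.351, 31.2566)]  |A|=346.4958
6. ⊥bis P7·P4 via (44.11,11.72): [(44.3159, 27.4641) (45.2899, 9.7217) (51.0299, 0) (55.4795, 0) (58.351, 31.2566)]  |A|=321.1885
7. ⊥bis P7·P5 via (52.275,10.89): [(44.3159, 27.4641) (45.1382, 12.4851) (56.3954, 9.9691) (58.351, 31.2566)]  |A|=228.9539
8. ⊥bis P7·P6 via (55.13,28.185): [(49.6273, 28.8993) (44.3159, 27.4641) (45.1382, 12.4851) (56.3954, 9.9691) (58.0342, 27.808)]  |A|=214.2851
9. ⊥bis P7·P8 via (55.76,14.245): [(49.6273, 28.8993) (44.3159, 27.4641) (45.1382, 12.4851) (50.9915, 11.1769) (56.8528, 14.9481) (58.0342, 27.808)]  |A|=200.556
10. ⊥bis P7·P9 via (37.245,15.37): [(49.6273, 28.8993) (44.3159, 27.4641) (45.1382, 12.4851) (50.9915, 11.1769) (56.8528, 14.9481) (58.0342, 27.808)]  |A|=200.556
11. canonical 6-gon: [(49.6273, 28.8993) (44.3159, 27.4641) (45.1382, 12.4851) (50.9915, 11.1769) (56.8528, 14.9481) (58.0342, 27.808)]
12. shoelace: 200.556

Area of P7's cell: 200.5560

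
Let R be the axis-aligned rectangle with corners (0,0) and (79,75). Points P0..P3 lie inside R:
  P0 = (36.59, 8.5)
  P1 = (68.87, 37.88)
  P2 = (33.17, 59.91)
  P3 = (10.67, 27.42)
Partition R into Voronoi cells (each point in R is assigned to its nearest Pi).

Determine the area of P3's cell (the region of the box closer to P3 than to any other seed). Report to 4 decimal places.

1. box [0,79]×[0,75]: [(0, 0) (79, 0) (79, 75) (0, 75)]
2. ⊥bis P3·P0 via (23.63,17.96): [(0, 0) (10.5203, 0) (65.2657, 75) (0, 75)]  |A|=2841.9745
3. ⊥bis P3·P1 via (39.77,32.65): [(0, 0) (10.5203, 0) (38.6997, 38.6052) (32.1586, 75) (0, 75)]  |A|=2239.5122
4. ⊥bis P3·P2 via (21.92,43.665): [(0, 58.8451) (0, 0) (10.5203, 0) (35.5189, 34.2475)]  |A|=1225.2021
5. canonical 4-gon: [(0, 58.8451) (0, 0) (10.5203, 0) (35.5189, 34.2475)]
6. shoelace: 1225.2021

Area of P3's cell: 1225.2021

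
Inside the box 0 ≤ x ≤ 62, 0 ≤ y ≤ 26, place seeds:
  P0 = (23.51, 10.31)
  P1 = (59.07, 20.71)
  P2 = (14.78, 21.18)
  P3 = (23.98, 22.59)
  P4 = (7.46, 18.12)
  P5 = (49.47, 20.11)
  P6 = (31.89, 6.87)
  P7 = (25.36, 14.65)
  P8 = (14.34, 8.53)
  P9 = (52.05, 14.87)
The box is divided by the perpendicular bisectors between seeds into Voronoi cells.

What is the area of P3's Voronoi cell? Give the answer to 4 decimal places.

1. box [0,62]×[0,26]: [(0, 0) (62, 0) (62, 26) (0, 26)]
2. ⊥bis P3·P0 via (23.745,16.45): [(0, 17.3588) (62, 14.9858) (62, 26) (0, 26)]  |A|=609.3159
3. ⊥bis P3·P1 via (41.525,21.65): [(0, 17.3588) (41.2106, 15.7815) (41.7581, 26) (0, 26)]  |A|=391.4061
4. ⊥bis P3·P2 via (19.38,21.885): [(20.1921, 16.586) (41.2106, 15.7815) (41.7581, 26) (18.7493, 26)]  |A|=215.9107
5. ⊥bis P3·P4 via (15.72,20.355): [(20.1921, 16.586) (41.2106, 15.7815) (41.7581, 26) (18.7493, 26)]  |A|=215.9107
6. ⊥bis P3·P5 via (36.725,21.35): [(20.1921, 16.586) (36.2019, 15.9732) (37.1774, 26) (18.7493, 26)]  |A|=167.303
7. ⊥bis P3·P6 via (27.935,14.73): [(20.1921, 16.586) (30.8155, 16.1794) (36.5002, 19.0399) (37.1774, 26) (18.7493, 26)]  |A|=159.0132
8. ⊥bis P3·P7 via (24.67,18.62): [(20.0047, 17.8091) (36.6622, 20.7043) (37.1774, 26) (18.7493, 26)]  |A|=118.8317
9. ⊥bis P3·P8 via (19.16,15.56): [(20.0047, 17.8091) (36.6622, 20.7043) (37.1774, 26) (18.7493, 26)]  |A|=118.8317
10. ⊥bis P3·P9 via (38.015,18.73): [(20.0047, 17.8091) (36.6622, 20.7043) (37.1774, 26) (18.7493, 26)]  |A|=118.8317
11. canonical 4-gon: [(20.0047, 17.8091) (36.6622, 20.7043) (37.1774, 26) (18.7493, 26)]
12. shoelace: 118.8317

Area of P3's cell: 118.8317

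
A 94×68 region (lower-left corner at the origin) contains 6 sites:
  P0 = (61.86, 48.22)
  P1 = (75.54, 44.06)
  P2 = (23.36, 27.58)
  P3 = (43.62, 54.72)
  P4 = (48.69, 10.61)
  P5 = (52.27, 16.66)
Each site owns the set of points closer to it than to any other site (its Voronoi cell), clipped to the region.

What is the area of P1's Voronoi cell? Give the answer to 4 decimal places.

1. box [0,94]×[0,68]: [(0, 0) (94, 0) (94, 68) (0, 68)]
2. ⊥bis P1·P0 via (68.7,46.14): [(54.6691, 0) (94, 0) (94, 68) (75.3475, 68)]  |A|=1971.4353
3. ⊥bis P1·P2 via (49.45,35.82): [(57.6584, 9.8301) (60.763, 0) (94, 0) (94, 68) (75.3475, 68)]  |A|=1941.4835
4. ⊥bis P1·P3 via (59.58,49.39): [(57.6584, 9.8301) (60.763, 0) (94, 0) (94, 68) (75.3475, 68)]  |A|=1941.4835
5. ⊥bis P1·P4 via (62.115,27.335): [(62.8115, 26.7759) (94, 1.7412) (94, 68) (75.3475, 68)]  |A|=1417.7222
6. ⊥bis P1·P5 via (63.905,30.36): [(63.9021, 30.3624) (94, 4.8012) (94, 68) (75.3475, 68)]  |A|=1302.0917
7. canonical 4-gon: [(63.9021, 30.3624) (94, 4.8012) (94, 68) (75.3475, 68)]
8. shoelace: 1302.0917

Area of P1's cell: 1302.0917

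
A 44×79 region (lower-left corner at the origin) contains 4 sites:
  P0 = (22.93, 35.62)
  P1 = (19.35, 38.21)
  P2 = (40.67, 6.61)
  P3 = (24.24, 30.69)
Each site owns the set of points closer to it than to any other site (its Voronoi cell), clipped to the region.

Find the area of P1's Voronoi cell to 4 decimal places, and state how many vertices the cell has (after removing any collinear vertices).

1. box [0,44]×[0,79]: [(0, 0) (44, 0) (44, 79) (0, 79)]
2. ⊥bis P1·P0 via (21.14,36.915): [(0, 7.6945) (44, 68.513) (44, 79) (0, 79)]  |A|=1799.4361
3. ⊥bis P1·P2 via (30.01,22.41): [(0, 7.6945) (44, 68.513) (44, 79) (0, 79)]  |A|=1799.4361
4. ⊥bis P1·P3 via (21.795,34.45): [(0, 20.2775) (17.1905, 31.4559) (44, 68.513) (44, 79) (0, 79)]  |A|=1691.282
5. canonical 5-gon: [(0, 20.2775) (17.1905, 31.4559) (44, 68.513) (44, 79) (0, 79)]
6. shoelace: 1691.282

Area of P1's cell: 1691.2820 (5 vertices)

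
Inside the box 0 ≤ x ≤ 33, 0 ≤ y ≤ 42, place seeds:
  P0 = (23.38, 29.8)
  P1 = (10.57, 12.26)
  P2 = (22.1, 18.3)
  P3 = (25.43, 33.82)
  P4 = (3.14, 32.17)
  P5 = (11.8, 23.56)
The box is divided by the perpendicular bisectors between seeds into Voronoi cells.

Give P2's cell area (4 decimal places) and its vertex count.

1. box [0,33]×[0,42]: [(0, 0) (33, 0) (33, 42) (0, 42)]
2. ⊥bis P2·P0 via (22.74,24.05): [(0, 26.5811) (0, 0) (33, 0) (33, 22.908)]  |A|=816.5698
3. ⊥bis P2·P1 via (16.335,15.28): [(11.0598, 25.3501) (24.3394, 0) (33, 0) (33, 22.908)]  |A|=361.0762
4. ⊥bis P2·P3 via (23.765,26.06): [(11.0598, 25.3501) (24.3394, 0) (33, 0) (33, 22.908)]  |A|=361.0762
5. ⊥bis P2·P4 via (12.62,25.235): [(12.5804, 25.1808) (11.746, 24.0402) (24.3394, 0) (33, 0) (33, 22.908)]  |A|=360.1384
6. ⊥bis P2·P5 via (16.95,20.93): [(18.769, 24.492) (15.1854, 17.4746) (24.3394, 0) (33, 0) (33, 22.908)]  |A|=332.4891
7. canonical 5-gon: [(18.769, 24.492) (15.1854, 17.4746) (24.3394, 0) (33, 0) (33, 22.908)]
8. shoelace: 332.4891

Area of P2's cell: 332.4891 (5 vertices)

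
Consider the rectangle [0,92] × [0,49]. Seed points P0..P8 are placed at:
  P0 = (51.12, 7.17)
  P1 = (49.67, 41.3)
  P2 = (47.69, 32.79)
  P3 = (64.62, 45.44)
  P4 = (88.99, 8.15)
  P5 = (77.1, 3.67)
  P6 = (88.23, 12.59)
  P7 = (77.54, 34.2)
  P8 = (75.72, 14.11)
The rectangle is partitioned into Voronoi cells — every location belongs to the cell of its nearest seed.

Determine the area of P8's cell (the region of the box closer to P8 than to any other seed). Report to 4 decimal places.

Area of P8's cell: 326.1787

1. box [0,92]×[0,49]: [(0, 0) (92, 0) (92, 49) (0, 49)]
2. ⊥bis P8·P0 via (63.42,10.64): [(66.4217, 0) (92, 0) (92, 49) (52.5981, 49)]  |A|=1592.0148
3. ⊥bis P8·P1 via (62.695,27.705): [(59.4758, 24.6208) (66.4217, 0) (92, 0) (92, 49) (84.9219, 49)]  |A|=1198.0005
4. ⊥bis P8·P2 via (61.705,23.45): [(67.8004, 32.5963) (60.3709, 21.4481) (66.4217, 0) (92, 0) (92, 49) (84.9219, 49)]  |A|=1181.2257
5. ⊥bis P8·P3 via (70.17,29.775): [(64.6066, 27.8039) (60.3709, 21.4481) (66.4217, 0) (92, 0) (92, 37.5092)]  |A|=933.9942
6. ⊥bis P8·P4 via (82.355,11.13): [(64.6066, 27.8039) (60.3709, 21.4481) (66.4217, 0) (77.3561, 0) (92, 32.6047) (92, 37.5092)]  |A|=695.2651
7. ⊥bis P8·P5 via (76.41,8.89): [(64.6066, 27.8039) (60.3709, 21.4481) (64.3629, 7.2976) (81.6607, 9.5841) (92, 32.6047) (92, 37.5092)]  |A|=577.3975
8. ⊥bis P8·P6 via (81.975,13.35): [(84.5915, 34.8844) (64.6066, 27.8039) (60.3709, 21.4481) (64.3629, 7.2976) (81.5151, 9.5648)]  |A|=460.3568
9. ⊥bis P8·P7 via (76.63,24.155): [(83.2154, 23.5584) (62.9979, 25.39) (60.3709, 21.4481) (64.3629, 7.2976) (81.5151, 9.5648)]  |A|=326.1787
10. canonical 5-gon: [(83.2154, 23.5584) (62.9979, 25.39) (60.3709, 21.4481) (64.3629, 7.2976) (81.5151, 9.5648)]
11. shoelace: 326.1787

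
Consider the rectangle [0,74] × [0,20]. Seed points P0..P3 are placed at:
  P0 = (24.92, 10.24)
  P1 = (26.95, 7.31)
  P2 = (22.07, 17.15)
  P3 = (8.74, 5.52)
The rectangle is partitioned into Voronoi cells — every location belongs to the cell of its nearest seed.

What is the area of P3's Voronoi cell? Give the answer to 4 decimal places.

Area of P3's cell: 297.5622

1. box [0,74]×[0,20]: [(0, 0) (74, 0) (74, 20) (0, 20)]
2. ⊥bis P3·P0 via (16.83,7.88): [(0, 0) (19.1287, 0) (13.2944, 20) (0, 20)]  |A|=324.2311
3. ⊥bis P3·P1 via (17.845,6.415): [(0, 0) (18.4756, 0) (18.1436, 3.3769) (13.2944, 20) (0, 20)]  |A|=323.1283
4. ⊥bis P3·P2 via (15.405,11.335): [(0, 0) (18.4756, 0) (18.1436, 3.3769) (16.0316, 10.6168) (7.8451, 20) (0, 20)]  |A|=297.5622
5. canonical 6-gon: [(0, 0) (18.4756, 0) (18.1436, 3.3769) (16.0316, 10.6168) (7.8451, 20) (0, 20)]
6. shoelace: 297.5622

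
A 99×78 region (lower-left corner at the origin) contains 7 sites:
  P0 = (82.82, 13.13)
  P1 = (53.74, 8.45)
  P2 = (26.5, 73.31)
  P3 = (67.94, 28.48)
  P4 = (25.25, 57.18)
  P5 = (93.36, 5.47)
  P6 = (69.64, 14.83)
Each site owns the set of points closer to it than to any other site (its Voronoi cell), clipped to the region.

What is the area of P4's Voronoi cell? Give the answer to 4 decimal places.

1. box [0,99]×[0,78]: [(0, 0) (99, 0) (99, 78) (0, 78)]
2. ⊥bis P4·P0 via (54.035,35.155): [(0, 0) (27.136, 0) (86.8181, 78) (0, 78)]  |A|=4444.2078
3. ⊥bis P4·P1 via (39.495,32.815): [(0, 9.7242) (62.5647, 46.3027) (86.8181, 78) (0, 78)]  |A|=3511.7758
4. ⊥bis P4·P2 via (25.875,65.245): [(0, 67.2502) (0, 9.7242) (62.5647, 46.3027) (74.1934, 61.5005)]  |A|=2396.7677
5. ⊥bis P4·P3 via (46.595,42.83): [(59.8921, 62.6088) (0, 67.2502) (0, 9.7242) (40.0997, 33.1685)]  |A|=2080.9389
6. ⊥bis P4·P5 via (59.305,31.325): [(59.8921, 62.6088) (0, 67.2502) (0, 9.7242) (40.0997, 33.1685)]  |A|=2080.9389
7. ⊥bis P4·P6 via (47.445,36.005): [(59.8921, 62.6088) (0, 67.2502) (0, 9.7242) (40.0997, 33.1685)]  |A|=2080.9389
8. canonical 4-gon: [(59.8921, 62.6088) (0, 67.2502) (0, 9.7242) (40.0997, 33.1685)]
9. shoelace: 2080.9389

Area of P4's cell: 2080.9389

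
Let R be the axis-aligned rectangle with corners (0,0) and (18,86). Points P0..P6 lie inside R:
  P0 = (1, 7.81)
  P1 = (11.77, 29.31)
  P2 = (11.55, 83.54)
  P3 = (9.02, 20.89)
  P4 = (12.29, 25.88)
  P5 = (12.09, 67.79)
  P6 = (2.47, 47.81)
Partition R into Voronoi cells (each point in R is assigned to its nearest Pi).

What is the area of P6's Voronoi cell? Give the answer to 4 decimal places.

Area of P6's cell: 314.4019

1. box [0,18]×[0,86]: [(0, 0) (18, 0) (18, 86) (0, 86)]
2. ⊥bis P6·P0 via (1.735,27.81): [(0, 27.8738) (18, 27.2123) (18, 86) (0, 86)]  |A|=1052.2258
3. ⊥bis P6·P1 via (7.12,38.56): [(0, 34.9808) (18, 44.0294) (18, 86) (0, 86)]  |A|=836.9085
4. ⊥bis P6·P2 via (7.01,65.675): [(0, 67.4564) (0, 34.9808) (18, 44.0294) (18, 62.8821)]  |A|=461.9557
5. ⊥bis P6·P3 via (5.745,34.35): [(0, 67.4564) (0, 34.9808) (18, 44.0294) (18, 62.8821)]  |A|=461.9557
6. ⊥bis P6·P4 via (7.38,36.845): [(0, 67.4564) (0, 34.9808) (18, 44.0294) (18, 62.8821)]  |A|=461.9557
7. ⊥bis P6·P5 via (7.28,57.8): [(0, 61.3052) (0, 34.9808) (18, 44.0294) (18, 52.6385)]  |A|=314.4019
8. canonical 4-gon: [(0, 61.3052) (0, 34.9808) (18, 44.0294) (18, 52.6385)]
9. shoelace: 314.4019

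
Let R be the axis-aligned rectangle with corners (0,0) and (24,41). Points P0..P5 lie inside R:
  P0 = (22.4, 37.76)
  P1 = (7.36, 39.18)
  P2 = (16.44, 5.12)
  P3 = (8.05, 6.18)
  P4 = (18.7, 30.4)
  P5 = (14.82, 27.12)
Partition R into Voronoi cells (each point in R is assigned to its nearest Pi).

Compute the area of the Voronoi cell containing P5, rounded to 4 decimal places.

1. box [0,24]×[0,41]: [(0, 0) (24, 0) (24, 41) (0, 41)]
2. ⊥bis P5·P0 via (18.61,32.44): [(0, 0) (24, 0) (24, 28.6001) (6.5944, 41) (0, 41)]  |A|=876.0863
3. ⊥bis P5·P1 via (11.09,33.15): [(0, 26.29) (0, 0) (24, 0) (24, 28.6001) (14.5816, 35.3098)]  |A|=750.0769
4. ⊥bis P5·P2 via (15.63,16.12): [(0, 26.29) (0, 14.9691) (24, 16.7363) (24, 28.6001) (14.5816, 35.3098)]  |A|=369.6121
5. ⊥bis P5·P3 via (11.435,16.65): [(0, 26.29) (0, 20.347) (13.5484, 15.9667) (24, 16.7363) (24, 28.6001) (14.5816, 35.3098)]  |A|=333.1809
6. ⊥bis P5·P4 via (16.76,28.76): [(12.3763, 33.9456) (0, 26.29) (0, 20.347) (13.5484, 15.9667) (24, 16.7363) (24, 20.1956)]  |A|=270.512
7. canonical 6-gon: [(12.3763, 33.9456) (0, 26.29) (0, 20.347) (13.5484, 15.9667) (24, 16.7363) (24, 20.1956)]
8. shoelace: 270.512

Area of P5's cell: 270.5120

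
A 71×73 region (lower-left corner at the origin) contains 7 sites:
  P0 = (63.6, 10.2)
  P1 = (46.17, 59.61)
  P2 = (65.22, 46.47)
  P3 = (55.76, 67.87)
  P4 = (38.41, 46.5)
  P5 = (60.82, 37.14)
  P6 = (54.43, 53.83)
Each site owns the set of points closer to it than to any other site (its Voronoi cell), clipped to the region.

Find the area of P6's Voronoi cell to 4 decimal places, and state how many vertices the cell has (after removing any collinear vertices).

1. box [0,71]×[0,73]: [(0, 0) (71, 0) (71, 73) (0, 73)]
2. ⊥bis P6·P0 via (59.015,32.015): [(0, 19.6114) (71, 34.534) (71, 73) (0, 73)]  |A|=3260.8383
3. ⊥bis P6·P1 via (50.3,56.72): [(28.5288, 25.6075) (71, 34.534) (71, 73) (61.6921, 73)]  |A|=1037.4127
4. ⊥bis P6·P2 via (59.825,50.15): [(28.5288, 25.6075) (45.5202, 29.1787) (71, 66.5329) (71, 73) (61.6921, 73)]  |A|=629.7494
5. ⊥bis P6·P3 via (55.095,60.85): [(53.3084, 61.0192) (28.5288, 25.6075) (45.5202, 29.1787) (66.3935, 59.7797)]  |A|=469.7466
6. ⊥bis P6·P4 via (46.42,50.165): [(53.3084, 61.0192) (46.1405, 50.7758) (51.8059, 38.3938) (66.3935, 59.7797)]  |A|=222.3527
7. ⊥bis P6·P5 via (57.625,45.485): [(53.3084, 61.0192) (46.1405, 50.7758) (49.9124, 42.5321) (56.2958, 44.9761) (66.3935, 59.7797)]  |A|=206.8306
8. canonical 5-gon: [(53.3084, 61.0192) (46.1405, 50.7758) (49.9124, 42.5321) (56.2958, 44.9761) (66.3935, 59.7797)]
9. shoelace: 206.8306

Area of P6's cell: 206.8306 (5 vertices)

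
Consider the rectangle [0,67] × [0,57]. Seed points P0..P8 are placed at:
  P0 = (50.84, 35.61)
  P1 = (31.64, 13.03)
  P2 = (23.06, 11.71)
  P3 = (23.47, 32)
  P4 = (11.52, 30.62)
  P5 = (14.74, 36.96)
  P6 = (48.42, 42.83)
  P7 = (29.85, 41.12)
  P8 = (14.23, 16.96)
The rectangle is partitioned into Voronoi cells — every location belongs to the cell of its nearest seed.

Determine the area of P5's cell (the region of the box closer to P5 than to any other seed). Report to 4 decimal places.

1. box [0,67]×[0,57]: [(0, 0) (67, 0) (67, 57) (0, 57)]
2. ⊥bis P5·P0 via (32.79,36.285): [(0, 0) (31.4331, 0) (33.5647, 57) (0, 57)]  |A|=1852.4357
3. ⊥bis P5·P1 via (23.19,24.995): [(0, 8.6176) (32.6168, 31.6524) (33.5647, 57) (0, 57)]  |A|=1214.4298
4. ⊥bis P5·P2 via (18.9,24.335): [(0, 18.1074) (25.1904, 26.4077) (32.6168, 31.6524) (33.5647, 57) (0, 57)]  |A|=1094.9047
5. ⊥bis P5·P3 via (19.105,34.48): [(0, 18.1074) (12.0607, 22.0814) (31.8999, 57) (0, 57)]  |A|=791.4849
6. ⊥bis P5·P4 via (13.13,33.79): [(0, 40.4585) (17.4627, 31.5895) (31.8999, 57) (0, 57)]  |A|=549.7258
7. ⊥bis P5·P6 via (31.58,39.895): [(0, 40.4585) (17.4627, 31.5895) (29.3737, 52.5538) (28.5988, 57) (0, 57)]  |A|=542.3872
8. ⊥bis P5·P7 via (22.295,39.04): [(0, 40.4585) (17.4627, 31.5895) (22.0994, 39.7504) (17.3504, 57) (0, 57)]  |A|=424.2392
9. ⊥bis P5·P8 via (14.485,26.96): [(0, 40.4585) (17.4627, 31.5895) (22.0994, 39.7504) (17.3504, 57) (0, 57)]  |A|=424.2392
10. canonical 5-gon: [(0, 40.4585) (17.4627, 31.5895) (22.0994, 39.7504) (17.3504, 57) (0, 57)]
11. shoelace: 424.2392

Area of P5's cell: 424.2392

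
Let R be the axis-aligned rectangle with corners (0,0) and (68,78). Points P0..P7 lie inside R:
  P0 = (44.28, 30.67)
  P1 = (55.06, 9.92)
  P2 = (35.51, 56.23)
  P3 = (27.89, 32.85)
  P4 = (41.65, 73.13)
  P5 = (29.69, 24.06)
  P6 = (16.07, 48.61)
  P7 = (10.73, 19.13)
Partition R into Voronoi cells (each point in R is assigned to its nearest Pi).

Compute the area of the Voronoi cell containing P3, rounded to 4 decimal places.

1. box [0,68]×[0,78]: [(0, 0) (68, 0) (68, 78) (0, 78)]
2. ⊥bis P3·P0 via (36.085,31.76): [(0, 0) (31.8607, 0) (42.2353, 78) (0, 78)]  |A|=2889.7422
3. ⊥bis P3·P1 via (41.475,21.385): [(0, 0) (23.4272, 0) (33.4385, 11.8624) (42.2353, 78) (0, 78)]  |A|=2839.7217
4. ⊥bis P3·P2 via (31.7,44.54): [(0, 54.8717) (0, 0) (23.4272, 0) (33.4385, 11.8624) (37.532, 42.6392)]  |A|=1658.9587
5. ⊥bis P3·P4 via (34.77,52.99): [(0, 54.8717) (0, 0) (23.4272, 0) (33.4385, 11.8624) (37.532, 42.6392)]  |A|=1658.9587
6. ⊥bis P3·P5 via (28.79,28.455): [(0, 54.8717) (0, 22.5594) (35.8374, 29.8981) (37.532, 42.6392)]  |A|=828.4565
7. ⊥bis P3·P6 via (21.98,40.73): [(28.4656, 45.5942) (0, 24.245) (0, 22.5594) (35.8374, 29.8981) (37.532, 42.6392)]  |A|=392.5541
8. ⊥bis P3·P7 via (19.31,25.99): [(28.4656, 45.5942) (12.9436, 33.9527) (18.9502, 26.44) (35.8374, 29.8981) (37.532, 42.6392)]  |A|=298.8078
9. canonical 5-gon: [(28.4656, 45.5942) (12.9436, 33.9527) (18.9502, 26.44) (35.8374, 29.8981) (37.532, 42.6392)]
10. shoelace: 298.8078

Area of P3's cell: 298.8078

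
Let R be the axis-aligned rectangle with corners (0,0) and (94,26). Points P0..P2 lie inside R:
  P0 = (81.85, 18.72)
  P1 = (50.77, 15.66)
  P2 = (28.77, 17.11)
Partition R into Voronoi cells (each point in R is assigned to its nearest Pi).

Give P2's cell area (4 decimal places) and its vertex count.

Area of P2's cell: 1028.2193 (4 vertices)

1. box [0,94]×[0,26]: [(0, 0) (94, 0) (94, 26) (0, 26)]
2. ⊥bis P2·P0 via (55.31,17.915): [(0, 0) (55.8534, 0) (55.0648, 26) (0, 26)]  |A|=1441.9361
3. ⊥bis P2·P1 via (39.77,16.385): [(0, 0) (38.6901, 0) (40.4037, 26) (0, 26)]  |A|=1028.2193
4. canonical 4-gon: [(0, 0) (38.6901, 0) (40.4037, 26) (0, 26)]
5. shoelace: 1028.2193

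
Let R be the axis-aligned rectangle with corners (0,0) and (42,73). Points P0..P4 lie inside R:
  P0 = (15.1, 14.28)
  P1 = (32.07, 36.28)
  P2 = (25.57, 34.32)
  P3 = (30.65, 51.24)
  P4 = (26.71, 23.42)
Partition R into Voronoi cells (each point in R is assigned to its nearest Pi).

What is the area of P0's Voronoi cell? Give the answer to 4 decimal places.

Area of P0's cell: 738.0425

1. box [0,42]×[0,73]: [(0, 0) (42, 0) (42, 73) (0, 73)]
2. ⊥bis P0·P1 via (23.585,25.28): [(0, 43.4726) (0, 0) (42, 0) (42, 11.0753)]  |A|=1145.5069
3. ⊥bis P0·P2 via (20.335,24.3): [(34.3439, 16.981) (0, 34.9241) (0, 0) (42, 0) (42, 11.0753)]  |A|=998.7128
4. ⊥bis P0·P3 via (22.875,32.76): [(34.3439, 16.981) (0, 34.9241) (0, 0) (42, 0) (42, 11.0753)]  |A|=998.7128
5. ⊥bis P0·P4 via (20.905,18.85): [(14.0151, 27.6019) (0, 34.9241) (0, 0) (35.7447, 0)]  |A|=738.0425
6. canonical 4-gon: [(14.0151, 27.6019) (0, 34.9241) (0, 0) (35.7447, 0)]
7. shoelace: 738.0425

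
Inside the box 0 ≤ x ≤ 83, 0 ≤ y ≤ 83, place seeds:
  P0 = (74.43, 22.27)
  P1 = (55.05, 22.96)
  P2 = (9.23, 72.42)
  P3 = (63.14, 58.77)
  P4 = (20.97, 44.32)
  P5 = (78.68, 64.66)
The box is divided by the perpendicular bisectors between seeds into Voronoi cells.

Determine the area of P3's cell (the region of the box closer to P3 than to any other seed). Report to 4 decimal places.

1. box [0,83]×[0,83]: [(0, 0) (83, 0) (83, 83) (0, 83)]
2. ⊥bis P3·P0 via (68.785,40.52): [(0, 19.2438) (83, 44.9169) (83, 83) (0, 83)]  |A|=4226.3319
3. ⊥bis P3·P1 via (59.095,40.865): [(0, 54.2154) (65.3395, 39.4543) (83, 44.9169) (83, 83) (0, 83)]  |A|=3083.8159
4. ⊥bis P3·P2 via (36.185,65.595): [(31.5017, 47.0987) (65.3395, 39.4543) (83, 44.9169) (83, 83) (40.5919, 83)]  |A|=1901.7823
5. ⊥bis P3·P4 via (42.055,51.545): [(36.6336, 67.3666) (44.5919, 44.1415) (65.3395, 39.4543) (83, 44.9169) (83, 83) (40.5919, 83)]  |A|=1761.5394
6. ⊥bis P3·P5 via (70.91,61.715): [(36.6336, 67.3666) (44.5919, 44.1415) (65.3395, 39.4543) (77.8774, 43.3324) (62.8425, 83) (40.5919, 83)]  |A|=1264.198
7. canonical 6-gon: [(36.6336, 67.3666) (44.5919, 44.1415) (65.3395, 39.4543) (77.8774, 43.3324) (62.8425, 83) (40.5919, 83)]
8. shoelace: 1264.198

Area of P3's cell: 1264.1980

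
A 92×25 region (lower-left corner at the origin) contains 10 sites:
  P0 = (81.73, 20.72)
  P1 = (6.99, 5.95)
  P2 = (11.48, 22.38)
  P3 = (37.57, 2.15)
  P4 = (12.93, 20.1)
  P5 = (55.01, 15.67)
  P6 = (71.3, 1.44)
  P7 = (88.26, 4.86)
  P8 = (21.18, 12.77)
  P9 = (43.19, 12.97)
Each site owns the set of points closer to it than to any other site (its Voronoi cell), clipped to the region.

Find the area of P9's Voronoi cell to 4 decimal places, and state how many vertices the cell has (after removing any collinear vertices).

Area of P9's cell: 301.4555 (4 vertices)

1. box [0,92]×[0,25]: [(0, 0) (92, 0) (92, 25) (0, 25)]
2. ⊥bis P9·P0 via (62.46,16.845): [(0, 0) (65.8474, 0) (60.8201, 25) (0, 25)]  |A|=1583.3434
3. ⊥bis P9·P1 via (25.09,9.46): [(26.9245, 0) (65.8474, 0) (60.8201, 25) (22.0764, 25)]  |A|=970.8315
4. ⊥bis P9·P2 via (27.335,17.675): [(25.0138, 9.853) (26.9245, 0) (65.8474, 0) (60.8201, 25) (29.5087, 25)]  |A|=914.5431
5. ⊥bis P9·P3 via (40.38,7.56): [(26.4764, 14.7817) (54.935, 0) (65.8474, 0) (60.8201, 25) (29.5087, 25)]  |A|=695.6082
6. ⊥bis P9·P4 via (28.06,16.535): [(27.5192, 14.24) (54.935, 0) (65.8474, 0) (60.8201, 25) (30.0546, 25)]  |A|=686.5222
7. ⊥bis P9·P5 via (49.1,14.32): [(27.5192, 14.24) (52.0259, 1.511) (46.6604, 25) (30.0546, 25)]  |A|=343.0093
8. ⊥bis P9·P6 via (57.245,7.205): [(27.5192, 14.24) (52.0259, 1.511) (46.6604, 25) (30.0546, 25)]  |A|=343.0093
9. ⊥bis P9·P7 via (65.725,8.915): [(27.5192, 14.24) (52.0259, 1.511) (46.6604, 25) (30.0546, 25)]  |A|=343.0093
10. ⊥bis P9·P8 via (32.185,12.87): [(32.1946, 11.8116) (52.0259, 1.511) (46.6604, 25) (32.0748, 25)]  |A|=301.4555
11. canonical 4-gon: [(32.1946, 11.8116) (52.0259, 1.511) (46.6604, 25) (32.0748, 25)]
12. shoelace: 301.4555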